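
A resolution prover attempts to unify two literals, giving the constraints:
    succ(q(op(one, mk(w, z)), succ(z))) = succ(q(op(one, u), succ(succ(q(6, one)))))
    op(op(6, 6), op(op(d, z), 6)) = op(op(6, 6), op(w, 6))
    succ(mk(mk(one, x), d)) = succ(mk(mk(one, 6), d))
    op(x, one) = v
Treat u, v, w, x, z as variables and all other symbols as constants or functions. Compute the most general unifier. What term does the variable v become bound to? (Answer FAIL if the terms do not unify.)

Decompose succ/1: q(op(one, mk(w, z)), succ(z)) = q(op(one, u), succ(succ(q(6, one)))).
Decompose q/2: op(one, mk(w, z)) = op(one, u),  succ(z) = succ(succ(q(6, one))).
Decompose op/2: one = one,  mk(w, z) = u.
Delete trivial equation one = one.
Bind u := mk(w, z); no other remaining equation mentions u.
Decompose succ/1: z = succ(q(6, one)).
Bind z := succ(q(6, one)); substituting into the one remaining equation that mentions z gives: op(op(6, 6), op(op(d, succ(q(6, one))), 6)) = op(op(6, 6), op(w, 6)). Substituting into the earlier binding gives u := mk(w, succ(q(6, one))).
Decompose op/2: op(6, 6) = op(6, 6),  op(op(d, succ(q(6, one))), 6) = op(w, 6).
Delete trivial equation op(6, 6) = op(6, 6).
Decompose op/2: op(d, succ(q(6, one))) = w,  6 = 6.
Bind w := op(d, succ(q(6, one))); no other remaining equation mentions w. Substituting into the earlier binding gives u := mk(op(d, succ(q(6, one))), succ(q(6, one))).
Delete trivial equation 6 = 6.
Decompose succ/1: mk(mk(one, x), d) = mk(mk(one, 6), d).
Decompose mk/2: mk(one, x) = mk(one, 6),  d = d.
Decompose mk/2: one = one,  x = 6.
Delete trivial equation one = one.
Bind x := 6; substituting into the one remaining equation that mentions x gives: op(6, one) = v.
Delete trivial equation d = d.
Bind v := op(6, one).
MGU = { u := mk(op(d, succ(q(6, one))), succ(q(6, one))), z := succ(q(6, one)), w := op(d, succ(q(6, one))), x := 6, v := op(6, one) }, so v := op(6, one).

op(6, one)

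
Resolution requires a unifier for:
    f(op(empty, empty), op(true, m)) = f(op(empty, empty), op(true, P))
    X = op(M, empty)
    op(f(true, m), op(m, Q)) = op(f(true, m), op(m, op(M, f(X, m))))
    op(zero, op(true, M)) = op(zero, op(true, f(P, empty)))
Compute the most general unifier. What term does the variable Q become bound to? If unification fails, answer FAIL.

op(f(m, empty), f(op(f(m, empty), empty), m))

Decompose f/2: op(empty, empty) = op(empty, empty),  op(true, m) = op(true, P).
Delete trivial equation op(empty, empty) = op(empty, empty).
Decompose op/2: true = true,  m = P.
Delete trivial equation true = true.
Bind P := m; substituting into the one remaining equation that mentions P gives: op(zero, op(true, M)) = op(zero, op(true, f(m, empty))).
Bind X := op(M, empty); substituting into the one remaining equation that mentions X gives: op(f(true, m), op(m, Q)) = op(f(true, m), op(m, op(M, f(op(M, empty), m)))).
Decompose op/2: f(true, m) = f(true, m),  op(m, Q) = op(m, op(M, f(op(M, empty), m))).
Delete trivial equation f(true, m) = f(true, m).
Decompose op/2: m = m,  Q = op(M, f(op(M, empty), m)).
Delete trivial equation m = m.
Bind Q := op(M, f(op(M, empty), m)); no other remaining equation mentions Q.
Decompose op/2: zero = zero,  op(true, M) = op(true, f(m, empty)).
Delete trivial equation zero = zero.
Decompose op/2: true = true,  M = f(m, empty).
Delete trivial equation true = true.
Bind M := f(m, empty). Substituting into the earlier bindings gives X := op(f(m, empty), empty), Q := op(f(m, empty), f(op(f(m, empty), empty), m)).
MGU = { P := m, X := op(f(m, empty), empty), Q := op(f(m, empty), f(op(f(m, empty), empty), m)), M := f(m, empty) }, so Q := op(f(m, empty), f(op(f(m, empty), empty), m)).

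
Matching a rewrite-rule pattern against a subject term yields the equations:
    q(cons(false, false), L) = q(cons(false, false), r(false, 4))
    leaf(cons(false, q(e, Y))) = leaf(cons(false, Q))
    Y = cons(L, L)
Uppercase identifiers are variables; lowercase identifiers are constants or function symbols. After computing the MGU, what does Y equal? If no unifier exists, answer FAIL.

cons(r(false, 4), r(false, 4))

Decompose q/2: cons(false, false) = cons(false, false),  L = r(false, 4).
Delete trivial equation cons(false, false) = cons(false, false).
Bind L := r(false, 4); substituting into the one remaining equation that mentions L gives: Y = cons(r(false, 4), r(false, 4)).
Decompose leaf/1: cons(false, q(e, Y)) = cons(false, Q).
Decompose cons/2: false = false,  q(e, Y) = Q.
Delete trivial equation false = false.
Bind Q := q(e, Y); no other remaining equation mentions Q.
Bind Y := cons(r(false, 4), r(false, 4)). Substituting into the earlier binding gives Q := q(e, cons(r(false, 4), r(false, 4))).
MGU = { L := r(false, 4), Q := q(e, cons(r(false, 4), r(false, 4))), Y := cons(r(false, 4), r(false, 4)) }, so Y := cons(r(false, 4), r(false, 4)).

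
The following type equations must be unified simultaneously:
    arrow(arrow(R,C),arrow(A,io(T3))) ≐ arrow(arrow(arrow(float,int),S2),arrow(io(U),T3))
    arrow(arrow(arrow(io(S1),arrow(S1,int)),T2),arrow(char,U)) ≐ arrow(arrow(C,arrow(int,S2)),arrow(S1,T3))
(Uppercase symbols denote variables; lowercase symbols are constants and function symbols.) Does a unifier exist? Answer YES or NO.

Decompose arrow/2: arrow(R,C) ≐ arrow(arrow(float,int),S2),  arrow(A,io(T3)) ≐ arrow(io(U),T3).
Decompose arrow/2: R ≐ arrow(float,int),  C ≐ S2.
Bind R := arrow(float,int); no other remaining equation mentions R.
Bind C := S2; substituting into the one remaining equation that mentions C gives: arrow(arrow(arrow(io(S1),arrow(S1,int)),T2),arrow(char,U)) ≐ arrow(arrow(S2,arrow(int,S2)),arrow(S1,T3)).
Decompose arrow/2: A ≐ io(U),  io(T3) ≐ T3.
Bind A := io(U); no other remaining equation mentions A.
Occurs check fails: T3 occurs in io(T3); the equation T3 ≐ io(T3) has no finite solution.

NO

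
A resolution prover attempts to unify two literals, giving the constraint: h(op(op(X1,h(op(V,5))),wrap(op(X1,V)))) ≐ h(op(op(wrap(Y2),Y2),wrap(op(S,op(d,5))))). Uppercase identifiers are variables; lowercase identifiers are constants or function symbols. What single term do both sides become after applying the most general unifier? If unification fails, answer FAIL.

h(op(op(wrap(h(op(op(d,5),5))),h(op(op(d,5),5))),wrap(op(wrap(h(op(op(d,5),5))),op(d,5)))))

Decompose h/1: op(op(X1,h(op(V,5))),wrap(op(X1,V))) ≐ op(op(wrap(Y2),Y2),wrap(op(S,op(d,5)))).
Decompose op/2: op(X1,h(op(V,5))) ≐ op(wrap(Y2),Y2),  wrap(op(X1,V)) ≐ wrap(op(S,op(d,5))).
Decompose op/2: X1 ≐ wrap(Y2),  h(op(V,5)) ≐ Y2.
Bind X1 := wrap(Y2); substituting into the one remaining equation that mentions X1 gives: wrap(op(wrap(Y2),V)) ≐ wrap(op(S,op(d,5))).
Bind Y2 := h(op(V,5)); substituting into the remaining equation gives: wrap(op(wrap(h(op(V,5))),V)) ≐ wrap(op(S,op(d,5))). Substituting into the earlier binding gives X1 := wrap(h(op(V,5))).
Decompose wrap/1: op(wrap(h(op(V,5))),V) ≐ op(S,op(d,5)).
Decompose op/2: wrap(h(op(V,5))) ≐ S,  V ≐ op(d,5).
Bind S := wrap(h(op(V,5))); no other remaining equation mentions S.
Bind V := op(d,5). Substituting into the earlier bindings gives X1 := wrap(h(op(op(d,5),5))), Y2 := h(op(op(d,5),5)), S := wrap(h(op(op(d,5),5))).
Applying the MGU to either side gives h(op(op(wrap(h(op(op(d,5),5))),h(op(op(d,5),5))),wrap(op(wrap(h(op(op(d,5),5))),op(d,5))))).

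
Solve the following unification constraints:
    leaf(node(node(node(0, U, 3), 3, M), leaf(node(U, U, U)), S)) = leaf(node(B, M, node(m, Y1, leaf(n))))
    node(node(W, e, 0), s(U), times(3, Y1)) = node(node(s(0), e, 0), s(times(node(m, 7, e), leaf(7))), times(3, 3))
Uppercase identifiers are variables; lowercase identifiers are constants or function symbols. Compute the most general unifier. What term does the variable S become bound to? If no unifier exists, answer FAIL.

node(m, 3, leaf(n))

Decompose leaf/1: node(node(node(0, U, 3), 3, M), leaf(node(U, U, U)), S) = node(B, M, node(m, Y1, leaf(n))).
Decompose node/3: node(node(0, U, 3), 3, M) = B,  leaf(node(U, U, U)) = M,  S = node(m, Y1, leaf(n)).
Bind B := node(node(0, U, 3), 3, M); no other remaining equation mentions B.
Bind M := leaf(node(U, U, U)); no other remaining equation mentions M. Substituting into the earlier binding gives B := node(node(0, U, 3), 3, leaf(node(U, U, U))).
Bind S := node(m, Y1, leaf(n)); no other remaining equation mentions S.
Decompose node/3: node(W, e, 0) = node(s(0), e, 0),  s(U) = s(times(node(m, 7, e), leaf(7))),  times(3, Y1) = times(3, 3).
Decompose node/3: W = s(0),  e = e,  0 = 0.
Bind W := s(0); no other remaining equation mentions W.
Delete trivial equation e = e.
Delete trivial equation 0 = 0.
Decompose s/1: U = times(node(m, 7, e), leaf(7)).
Bind U := times(node(m, 7, e), leaf(7)); no other remaining equation mentions U. Substituting into the earlier bindings gives B := node(node(0, times(node(m, 7, e), leaf(7)), 3), 3, leaf(node(times(node(m, 7, e), leaf(7)), times(node(m, 7, e), leaf(7)), times(node(m, 7, e), leaf(7))))), M := leaf(node(times(node(m, 7, e), leaf(7)), times(node(m, 7, e), leaf(7)), times(node(m, 7, e), leaf(7)))).
Decompose times/2: 3 = 3,  Y1 = 3.
Delete trivial equation 3 = 3.
Bind Y1 := 3. Substituting into the earlier binding gives S := node(m, 3, leaf(n)).
MGU = { B -> node(node(0, times(node(m, 7, e), leaf(7)), 3), 3, leaf(node(times(node(m, 7, e), leaf(7)), times(node(m, 7, e), leaf(7)), times(node(m, 7, e), leaf(7))))), M -> leaf(node(times(node(m, 7, e), leaf(7)), times(node(m, 7, e), leaf(7)), times(node(m, 7, e), leaf(7)))), S -> node(m, 3, leaf(n)), W -> s(0), U -> times(node(m, 7, e), leaf(7)), Y1 -> 3 }, so S -> node(m, 3, leaf(n)).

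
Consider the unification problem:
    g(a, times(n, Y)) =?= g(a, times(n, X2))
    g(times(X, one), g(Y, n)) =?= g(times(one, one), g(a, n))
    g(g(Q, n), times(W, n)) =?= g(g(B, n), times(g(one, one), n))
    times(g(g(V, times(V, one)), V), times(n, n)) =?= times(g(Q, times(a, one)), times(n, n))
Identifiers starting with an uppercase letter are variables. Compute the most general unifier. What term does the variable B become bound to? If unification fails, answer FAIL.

Decompose g/2: a =?= a,  times(n, Y) =?= times(n, X2).
Delete trivial equation a =?= a.
Decompose times/2: n =?= n,  Y =?= X2.
Delete trivial equation n =?= n.
Bind Y := X2; substituting into the one remaining equation that mentions Y gives: g(times(X, one), g(X2, n)) =?= g(times(one, one), g(a, n)).
Decompose g/2: times(X, one) =?= times(one, one),  g(X2, n) =?= g(a, n).
Decompose times/2: X =?= one,  one =?= one.
Bind X := one; no other remaining equation mentions X.
Delete trivial equation one =?= one.
Decompose g/2: X2 =?= a,  n =?= n.
Bind X2 := a; no other remaining equation mentions X2. Substituting into the earlier binding gives Y := a.
Delete trivial equation n =?= n.
Decompose g/2: g(Q, n) =?= g(B, n),  times(W, n) =?= times(g(one, one), n).
Decompose g/2: Q =?= B,  n =?= n.
Bind Q := B; substituting into the one remaining equation that mentions Q gives: times(g(g(V, times(V, one)), V), times(n, n)) =?= times(g(B, times(a, one)), times(n, n)).
Delete trivial equation n =?= n.
Decompose times/2: W =?= g(one, one),  n =?= n.
Bind W := g(one, one); no other remaining equation mentions W.
Delete trivial equation n =?= n.
Decompose times/2: g(g(V, times(V, one)), V) =?= g(B, times(a, one)),  times(n, n) =?= times(n, n).
Decompose g/2: g(V, times(V, one)) =?= B,  V =?= times(a, one).
Bind B := g(V, times(V, one)); no other remaining equation mentions B. Substituting into the earlier binding gives Q := g(V, times(V, one)).
Bind V := times(a, one); no other remaining equation mentions V. Substituting into the earlier bindings gives Q := g(times(a, one), times(times(a, one), one)), B := g(times(a, one), times(times(a, one), one)).
Delete trivial equation times(n, n) =?= times(n, n).
MGU = { Y ↦ a, X ↦ one, X2 ↦ a, Q ↦ g(times(a, one), times(times(a, one), one)), W ↦ g(one, one), B ↦ g(times(a, one), times(times(a, one), one)), V ↦ times(a, one) }, so B ↦ g(times(a, one), times(times(a, one), one)).

g(times(a, one), times(times(a, one), one))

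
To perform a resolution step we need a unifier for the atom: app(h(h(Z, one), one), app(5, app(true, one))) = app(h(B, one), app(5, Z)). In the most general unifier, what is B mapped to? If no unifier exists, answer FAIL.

h(app(true, one), one)

Decompose app/2: h(h(Z, one), one) = h(B, one),  app(5, app(true, one)) = app(5, Z).
Decompose h/2: h(Z, one) = B,  one = one.
Bind B := h(Z, one); no other remaining equation mentions B.
Delete trivial equation one = one.
Decompose app/2: 5 = 5,  app(true, one) = Z.
Delete trivial equation 5 = 5.
Bind Z := app(true, one). Substituting into the earlier binding gives B := h(app(true, one), one).
MGU = { B ↦ h(app(true, one), one), Z ↦ app(true, one) }, so B ↦ h(app(true, one), one).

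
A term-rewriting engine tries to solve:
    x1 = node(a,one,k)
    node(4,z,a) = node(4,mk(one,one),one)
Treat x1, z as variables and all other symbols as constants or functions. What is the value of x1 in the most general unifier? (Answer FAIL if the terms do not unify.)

Bind x1 := node(a,one,k); no other remaining equation mentions x1.
Decompose node/3: 4 = 4,  z = mk(one,one),  a = one.
Delete trivial equation 4 = 4.
Bind z := mk(one,one); no other remaining equation mentions z.
Clash: constants a and one differ; no unifier exists.

FAIL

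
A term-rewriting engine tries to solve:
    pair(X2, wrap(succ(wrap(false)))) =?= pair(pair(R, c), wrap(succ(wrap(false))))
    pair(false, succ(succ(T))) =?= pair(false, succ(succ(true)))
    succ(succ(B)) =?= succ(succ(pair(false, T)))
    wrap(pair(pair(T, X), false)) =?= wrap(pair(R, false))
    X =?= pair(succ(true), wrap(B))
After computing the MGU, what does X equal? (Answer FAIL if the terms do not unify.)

pair(succ(true), wrap(pair(false, true)))

Decompose pair/2: X2 =?= pair(R, c),  wrap(succ(wrap(false))) =?= wrap(succ(wrap(false))).
Bind X2 := pair(R, c); no other remaining equation mentions X2.
Delete trivial equation wrap(succ(wrap(false))) =?= wrap(succ(wrap(false))).
Decompose pair/2: false =?= false,  succ(succ(T)) =?= succ(succ(true)).
Delete trivial equation false =?= false.
Decompose succ/1: succ(T) =?= succ(true).
Decompose succ/1: T =?= true.
Bind T := true; substituting into the 2 remaining equations that mention T gives: succ(succ(B)) =?= succ(succ(pair(false, true))),  wrap(pair(pair(true, X), false)) =?= wrap(pair(R, false)).
Decompose succ/1: succ(B) =?= succ(pair(false, true)).
Decompose succ/1: B =?= pair(false, true).
Bind B := pair(false, true); substituting into the one remaining equation that mentions B gives: X =?= pair(succ(true), wrap(pair(false, true))).
Decompose wrap/1: pair(pair(true, X), false) =?= pair(R, false).
Decompose pair/2: pair(true, X) =?= R,  false =?= false.
Bind R := pair(true, X); no other remaining equation mentions R. Substituting into the earlier binding gives X2 := pair(pair(true, X), c).
Delete trivial equation false =?= false.
Bind X := pair(succ(true), wrap(pair(false, true))). Substituting into the earlier bindings gives X2 := pair(pair(true, pair(succ(true), wrap(pair(false, true)))), c), R := pair(true, pair(succ(true), wrap(pair(false, true)))).
MGU = { X2 -> pair(pair(true, pair(succ(true), wrap(pair(false, true)))), c), T -> true, B -> pair(false, true), R -> pair(true, pair(succ(true), wrap(pair(false, true)))), X -> pair(succ(true), wrap(pair(false, true))) }, so X -> pair(succ(true), wrap(pair(false, true))).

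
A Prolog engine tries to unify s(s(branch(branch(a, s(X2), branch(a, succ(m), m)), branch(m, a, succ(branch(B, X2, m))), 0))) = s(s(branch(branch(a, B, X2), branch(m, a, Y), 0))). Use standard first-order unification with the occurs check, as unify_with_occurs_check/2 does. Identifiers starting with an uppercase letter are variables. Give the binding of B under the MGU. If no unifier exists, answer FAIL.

s(branch(a, succ(m), m))

Decompose s/1: s(branch(branch(a, s(X2), branch(a, succ(m), m)), branch(m, a, succ(branch(B, X2, m))), 0)) = s(branch(branch(a, B, X2), branch(m, a, Y), 0)).
Decompose s/1: branch(branch(a, s(X2), branch(a, succ(m), m)), branch(m, a, succ(branch(B, X2, m))), 0) = branch(branch(a, B, X2), branch(m, a, Y), 0).
Decompose branch/3: branch(a, s(X2), branch(a, succ(m), m)) = branch(a, B, X2),  branch(m, a, succ(branch(B, X2, m))) = branch(m, a, Y),  0 = 0.
Decompose branch/3: a = a,  s(X2) = B,  branch(a, succ(m), m) = X2.
Delete trivial equation a = a.
Bind B := s(X2); substituting into the one remaining equation that mentions B gives: branch(m, a, succ(branch(s(X2), X2, m))) = branch(m, a, Y).
Bind X2 := branch(a, succ(m), m); substituting into the one remaining equation that mentions X2 gives: branch(m, a, succ(branch(s(branch(a, succ(m), m)), branch(a, succ(m), m), m))) = branch(m, a, Y). Substituting into the earlier binding gives B := s(branch(a, succ(m), m)).
Decompose branch/3: m = m,  a = a,  succ(branch(s(branch(a, succ(m), m)), branch(a, succ(m), m), m)) = Y.
Delete trivial equation m = m.
Delete trivial equation a = a.
Bind Y := succ(branch(s(branch(a, succ(m), m)), branch(a, succ(m), m), m)); no other remaining equation mentions Y.
Delete trivial equation 0 = 0.
MGU = { B = s(branch(a, succ(m), m)), X2 = branch(a, succ(m), m), Y = succ(branch(s(branch(a, succ(m), m)), branch(a, succ(m), m), m)) }, so B = s(branch(a, succ(m), m)).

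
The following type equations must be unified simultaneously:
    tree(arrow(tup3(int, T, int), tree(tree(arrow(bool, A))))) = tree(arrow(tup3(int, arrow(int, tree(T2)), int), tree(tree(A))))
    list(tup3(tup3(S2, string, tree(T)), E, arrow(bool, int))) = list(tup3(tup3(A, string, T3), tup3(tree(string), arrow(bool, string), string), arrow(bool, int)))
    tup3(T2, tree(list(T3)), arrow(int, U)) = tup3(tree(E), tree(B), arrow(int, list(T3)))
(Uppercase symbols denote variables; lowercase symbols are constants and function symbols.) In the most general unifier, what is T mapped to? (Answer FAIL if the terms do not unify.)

Decompose tree/1: arrow(tup3(int, T, int), tree(tree(arrow(bool, A)))) = arrow(tup3(int, arrow(int, tree(T2)), int), tree(tree(A))).
Decompose arrow/2: tup3(int, T, int) = tup3(int, arrow(int, tree(T2)), int),  tree(tree(arrow(bool, A))) = tree(tree(A)).
Decompose tup3/3: int = int,  T = arrow(int, tree(T2)),  int = int.
Delete trivial equation int = int.
Bind T := arrow(int, tree(T2)); substituting into the one remaining equation that mentions T gives: list(tup3(tup3(S2, string, tree(arrow(int, tree(T2)))), E, arrow(bool, int))) = list(tup3(tup3(A, string, T3), tup3(tree(string), arrow(bool, string), string), arrow(bool, int))).
Delete trivial equation int = int.
Decompose tree/1: tree(arrow(bool, A)) = tree(A).
Decompose tree/1: arrow(bool, A) = A.
Occurs check fails: A occurs in arrow(bool, A); the equation A = arrow(bool, A) has no finite solution.

FAIL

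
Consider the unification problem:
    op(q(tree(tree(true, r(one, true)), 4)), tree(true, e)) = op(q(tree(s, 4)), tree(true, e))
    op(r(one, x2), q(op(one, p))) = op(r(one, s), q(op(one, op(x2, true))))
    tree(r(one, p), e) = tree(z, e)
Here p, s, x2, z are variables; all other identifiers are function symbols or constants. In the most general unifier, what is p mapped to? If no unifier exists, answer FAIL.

op(tree(true, r(one, true)), true)

Decompose op/2: q(tree(tree(true, r(one, true)), 4)) = q(tree(s, 4)),  tree(true, e) = tree(true, e).
Decompose q/1: tree(tree(true, r(one, true)), 4) = tree(s, 4).
Decompose tree/2: tree(true, r(one, true)) = s,  4 = 4.
Bind s := tree(true, r(one, true)); substituting into the one remaining equation that mentions s gives: op(r(one, x2), q(op(one, p))) = op(r(one, tree(true, r(one, true))), q(op(one, op(x2, true)))).
Delete trivial equation 4 = 4.
Delete trivial equation tree(true, e) = tree(true, e).
Decompose op/2: r(one, x2) = r(one, tree(true, r(one, true))),  q(op(one, p)) = q(op(one, op(x2, true))).
Decompose r/2: one = one,  x2 = tree(true, r(one, true)).
Delete trivial equation one = one.
Bind x2 := tree(true, r(one, true)); substituting into the one remaining equation that mentions x2 gives: q(op(one, p)) = q(op(one, op(tree(true, r(one, true)), true))).
Decompose q/1: op(one, p) = op(one, op(tree(true, r(one, true)), true)).
Decompose op/2: one = one,  p = op(tree(true, r(one, true)), true).
Delete trivial equation one = one.
Bind p := op(tree(true, r(one, true)), true); substituting into the remaining equation gives: tree(r(one, op(tree(true, r(one, true)), true)), e) = tree(z, e).
Decompose tree/2: r(one, op(tree(true, r(one, true)), true)) = z,  e = e.
Bind z := r(one, op(tree(true, r(one, true)), true)); no other remaining equation mentions z.
Delete trivial equation e = e.
MGU = { s ↦ tree(true, r(one, true)), x2 ↦ tree(true, r(one, true)), p ↦ op(tree(true, r(one, true)), true), z ↦ r(one, op(tree(true, r(one, true)), true)) }, so p ↦ op(tree(true, r(one, true)), true).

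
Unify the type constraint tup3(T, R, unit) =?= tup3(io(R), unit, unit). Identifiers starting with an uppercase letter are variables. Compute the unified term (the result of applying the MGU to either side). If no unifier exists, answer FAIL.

tup3(io(unit), unit, unit)

Decompose tup3/3: T =?= io(R),  R =?= unit,  unit =?= unit.
Bind T := io(R); no other remaining equation mentions T.
Bind R := unit; no other remaining equation mentions R. Substituting into the earlier binding gives T := io(unit).
Delete trivial equation unit =?= unit.
Applying the MGU to either side gives tup3(io(unit), unit, unit).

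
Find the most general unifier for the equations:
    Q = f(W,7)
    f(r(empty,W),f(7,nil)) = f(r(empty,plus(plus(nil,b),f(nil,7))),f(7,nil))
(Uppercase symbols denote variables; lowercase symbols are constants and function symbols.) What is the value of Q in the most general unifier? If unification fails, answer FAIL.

f(plus(plus(nil,b),f(nil,7)),7)

Bind Q := f(W,7); no other remaining equation mentions Q.
Decompose f/2: r(empty,W) = r(empty,plus(plus(nil,b),f(nil,7))),  f(7,nil) = f(7,nil).
Decompose r/2: empty = empty,  W = plus(plus(nil,b),f(nil,7)).
Delete trivial equation empty = empty.
Bind W := plus(plus(nil,b),f(nil,7)); no other remaining equation mentions W. Substituting into the earlier binding gives Q := f(plus(plus(nil,b),f(nil,7)),7).
Delete trivial equation f(7,nil) = f(7,nil).
MGU = { Q := f(plus(plus(nil,b),f(nil,7)),7), W := plus(plus(nil,b),f(nil,7)) }, so Q := f(plus(plus(nil,b),f(nil,7)),7).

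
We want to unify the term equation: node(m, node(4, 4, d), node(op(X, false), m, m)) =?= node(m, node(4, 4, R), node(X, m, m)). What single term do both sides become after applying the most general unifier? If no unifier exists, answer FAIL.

FAIL

Decompose node/3: m =?= m,  node(4, 4, d) =?= node(4, 4, R),  node(op(X, false), m, m) =?= node(X, m, m).
Delete trivial equation m =?= m.
Decompose node/3: 4 =?= 4,  4 =?= 4,  d =?= R.
Delete trivial equation 4 =?= 4.
Delete trivial equation 4 =?= 4.
Bind R := d; no other remaining equation mentions R.
Decompose node/3: op(X, false) =?= X,  m =?= m,  m =?= m.
Occurs check fails: X occurs in op(X, false); the equation X =?= op(X, false) has no finite solution.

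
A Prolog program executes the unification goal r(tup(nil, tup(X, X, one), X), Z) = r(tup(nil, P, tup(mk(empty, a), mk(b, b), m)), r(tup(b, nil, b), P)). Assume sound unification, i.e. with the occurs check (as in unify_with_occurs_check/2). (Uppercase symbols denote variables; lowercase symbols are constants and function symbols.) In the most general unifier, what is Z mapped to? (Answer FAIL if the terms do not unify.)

Decompose r/2: tup(nil, tup(X, X, one), X) = tup(nil, P, tup(mk(empty, a), mk(b, b), m)),  Z = r(tup(b, nil, b), P).
Decompose tup/3: nil = nil,  tup(X, X, one) = P,  X = tup(mk(empty, a), mk(b, b), m).
Delete trivial equation nil = nil.
Bind P := tup(X, X, one); substituting into the one remaining equation that mentions P gives: Z = r(tup(b, nil, b), tup(X, X, one)).
Bind X := tup(mk(empty, a), mk(b, b), m); substituting into the remaining equation gives: Z = r(tup(b, nil, b), tup(tup(mk(empty, a), mk(b, b), m), tup(mk(empty, a), mk(b, b), m), one)). Substituting into the earlier binding gives P := tup(tup(mk(empty, a), mk(b, b), m), tup(mk(empty, a), mk(b, b), m), one).
Bind Z := r(tup(b, nil, b), tup(tup(mk(empty, a), mk(b, b), m), tup(mk(empty, a), mk(b, b), m), one)).
MGU = { P ↦ tup(tup(mk(empty, a), mk(b, b), m), tup(mk(empty, a), mk(b, b), m), one), X ↦ tup(mk(empty, a), mk(b, b), m), Z ↦ r(tup(b, nil, b), tup(tup(mk(empty, a), mk(b, b), m), tup(mk(empty, a), mk(b, b), m), one)) }, so Z ↦ r(tup(b, nil, b), tup(tup(mk(empty, a), mk(b, b), m), tup(mk(empty, a), mk(b, b), m), one)).

r(tup(b, nil, b), tup(tup(mk(empty, a), mk(b, b), m), tup(mk(empty, a), mk(b, b), m), one))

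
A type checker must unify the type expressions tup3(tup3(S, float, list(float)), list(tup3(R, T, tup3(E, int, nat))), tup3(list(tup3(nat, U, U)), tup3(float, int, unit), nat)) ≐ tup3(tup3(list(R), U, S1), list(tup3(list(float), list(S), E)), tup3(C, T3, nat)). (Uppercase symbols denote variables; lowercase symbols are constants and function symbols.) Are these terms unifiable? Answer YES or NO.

Decompose tup3/3: tup3(S, float, list(float)) ≐ tup3(list(R), U, S1),  list(tup3(R, T, tup3(E, int, nat))) ≐ list(tup3(list(float), list(S), E)),  tup3(list(tup3(nat, U, U)), tup3(float, int, unit), nat) ≐ tup3(C, T3, nat).
Decompose tup3/3: S ≐ list(R),  float ≐ U,  list(float) ≐ S1.
Bind S := list(R); substituting into the one remaining equation that mentions S gives: list(tup3(R, T, tup3(E, int, nat))) ≐ list(tup3(list(float), list(list(R)), E)).
Bind U := float; substituting into the one remaining equation that mentions U gives: tup3(list(tup3(nat, float, float)), tup3(float, int, unit), nat) ≐ tup3(C, T3, nat).
Bind S1 := list(float); no other remaining equation mentions S1.
Decompose list/1: tup3(R, T, tup3(E, int, nat)) ≐ tup3(list(float), list(list(R)), E).
Decompose tup3/3: R ≐ list(float),  T ≐ list(list(R)),  tup3(E, int, nat) ≐ E.
Bind R := list(float); substituting into the one remaining equation that mentions R gives: T ≐ list(list(list(float))). Substituting into the earlier binding gives S := list(list(float)).
Bind T := list(list(list(float))); no other remaining equation mentions T.
Occurs check fails: E occurs in tup3(E, int, nat); the equation E ≐ tup3(E, int, nat) has no finite solution.

NO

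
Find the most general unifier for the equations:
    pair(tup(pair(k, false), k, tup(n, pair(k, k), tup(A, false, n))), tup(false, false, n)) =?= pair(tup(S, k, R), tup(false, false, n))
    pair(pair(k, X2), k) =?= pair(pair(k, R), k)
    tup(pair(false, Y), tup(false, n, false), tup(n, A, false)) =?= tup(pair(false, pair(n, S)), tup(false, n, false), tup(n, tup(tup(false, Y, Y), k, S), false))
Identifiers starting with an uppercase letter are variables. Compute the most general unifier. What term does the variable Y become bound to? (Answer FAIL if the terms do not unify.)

Decompose pair/2: tup(pair(k, false), k, tup(n, pair(k, k), tup(A, false, n))) =?= tup(S, k, R),  tup(false, false, n) =?= tup(false, false, n).
Decompose tup/3: pair(k, false) =?= S,  k =?= k,  tup(n, pair(k, k), tup(A, false, n)) =?= R.
Bind S := pair(k, false); substituting into the one remaining equation that mentions S gives: tup(pair(false, Y), tup(false, n, false), tup(n, A, false)) =?= tup(pair(false, pair(n, pair(k, false))), tup(false, n, false), tup(n, tup(tup(false, Y, Y), k, pair(k, false)), false)).
Delete trivial equation k =?= k.
Bind R := tup(n, pair(k, k), tup(A, false, n)); substituting into the one remaining equation that mentions R gives: pair(pair(k, X2), k) =?= pair(pair(k, tup(n, pair(k, k), tup(A, false, n))), k).
Delete trivial equation tup(false, false, n) =?= tup(false, false, n).
Decompose pair/2: pair(k, X2) =?= pair(k, tup(n, pair(k, k), tup(A, false, n))),  k =?= k.
Decompose pair/2: k =?= k,  X2 =?= tup(n, pair(k, k), tup(A, false, n)).
Delete trivial equation k =?= k.
Bind X2 := tup(n, pair(k, k), tup(A, false, n)); no other remaining equation mentions X2.
Delete trivial equation k =?= k.
Decompose tup/3: pair(false, Y) =?= pair(false, pair(n, pair(k, false))),  tup(false, n, false) =?= tup(false, n, false),  tup(n, A, false) =?= tup(n, tup(tup(false, Y, Y), k, pair(k, false)), false).
Decompose pair/2: false =?= false,  Y =?= pair(n, pair(k, false)).
Delete trivial equation false =?= false.
Bind Y := pair(n, pair(k, false)); substituting into the one remaining equation that mentions Y gives: tup(n, A, false) =?= tup(n, tup(tup(false, pair(n, pair(k, false)), pair(n, pair(k, false))), k, pair(k, false)), false).
Delete trivial equation tup(false, n, false) =?= tup(false, n, false).
Decompose tup/3: n =?= n,  A =?= tup(tup(false, pair(n, pair(k, false)), pair(n, pair(k, false))), k, pair(k, false)),  false =?= false.
Delete trivial equation n =?= n.
Bind A := tup(tup(false, pair(n, pair(k, false)), pair(n, pair(k, false))), k, pair(k, false)); no other remaining equation mentions A. Substituting into the earlier bindings gives R := tup(n, pair(k, k), tup(tup(tup(false, pair(n, pair(k, false)), pair(n, pair(k, false))), k, pair(k, false)), false, n)), X2 := tup(n, pair(k, k), tup(tup(tup(false, pair(n, pair(k, false)), pair(n, pair(k, false))), k, pair(k, false)), false, n)).
Delete trivial equation false =?= false.
MGU = { S -> pair(k, false), R -> tup(n, pair(k, k), tup(tup(tup(false, pair(n, pair(k, false)), pair(n, pair(k, false))), k, pair(k, false)), false, n)), X2 -> tup(n, pair(k, k), tup(tup(tup(false, pair(n, pair(k, false)), pair(n, pair(k, false))), k, pair(k, false)), false, n)), Y -> pair(n, pair(k, false)), A -> tup(tup(false, pair(n, pair(k, false)), pair(n, pair(k, false))), k, pair(k, false)) }, so Y -> pair(n, pair(k, false)).

pair(n, pair(k, false))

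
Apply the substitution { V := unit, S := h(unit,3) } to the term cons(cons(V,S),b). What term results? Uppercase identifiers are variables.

cons(cons(unit,h(unit,3)),b)

Replace each occurrence of V with unit.
Replace each occurrence of S with h(unit,3).
Result: cons(cons(unit,h(unit,3)),b).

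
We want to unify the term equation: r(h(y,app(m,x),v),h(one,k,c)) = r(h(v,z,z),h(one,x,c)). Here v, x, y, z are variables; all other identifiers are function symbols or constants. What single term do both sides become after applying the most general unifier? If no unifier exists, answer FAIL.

r(h(app(m,k),app(m,k),app(m,k)),h(one,k,c))

Decompose r/2: h(y,app(m,x),v) = h(v,z,z),  h(one,k,c) = h(one,x,c).
Decompose h/3: y = v,  app(m,x) = z,  v = z.
Bind y := v; no other remaining equation mentions y.
Bind z := app(m,x); substituting into the one remaining equation that mentions z gives: v = app(m,x).
Bind v := app(m,x); no other remaining equation mentions v. Substituting into the earlier binding gives y := app(m,x).
Decompose h/3: one = one,  k = x,  c = c.
Delete trivial equation one = one.
Bind x := k; no other remaining equation mentions x. Substituting into the earlier bindings gives y := app(m,k), z := app(m,k), v := app(m,k).
Delete trivial equation c = c.
Applying the MGU to either side gives r(h(app(m,k),app(m,k),app(m,k)),h(one,k,c)).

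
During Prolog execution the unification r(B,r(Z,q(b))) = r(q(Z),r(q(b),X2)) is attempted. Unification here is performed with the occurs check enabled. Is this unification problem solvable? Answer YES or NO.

YES

Decompose r/2: B = q(Z),  r(Z,q(b)) = r(q(b),X2).
Bind B := q(Z); no other remaining equation mentions B.
Decompose r/2: Z = q(b),  q(b) = X2.
Bind Z := q(b); no other remaining equation mentions Z. Substituting into the earlier binding gives B := q(q(b)).
Bind X2 := q(b).
No equations remain and no clash or occurs-check failure arose, so a unifier exists.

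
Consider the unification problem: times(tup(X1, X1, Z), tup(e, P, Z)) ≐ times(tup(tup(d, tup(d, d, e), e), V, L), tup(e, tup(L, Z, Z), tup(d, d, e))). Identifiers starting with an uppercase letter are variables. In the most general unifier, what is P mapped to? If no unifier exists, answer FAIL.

tup(tup(d, d, e), tup(d, d, e), tup(d, d, e))

Decompose times/2: tup(X1, X1, Z) ≐ tup(tup(d, tup(d, d, e), e), V, L),  tup(e, P, Z) ≐ tup(e, tup(L, Z, Z), tup(d, d, e)).
Decompose tup/3: X1 ≐ tup(d, tup(d, d, e), e),  X1 ≐ V,  Z ≐ L.
Bind X1 := tup(d, tup(d, d, e), e); substituting into the one remaining equation that mentions X1 gives: tup(d, tup(d, d, e), e) ≐ V.
Bind V := tup(d, tup(d, d, e), e); no other remaining equation mentions V.
Bind Z := L; substituting into the remaining equation gives: tup(e, P, L) ≐ tup(e, tup(L, L, L), tup(d, d, e)).
Decompose tup/3: e ≐ e,  P ≐ tup(L, L, L),  L ≐ tup(d, d, e).
Delete trivial equation e ≐ e.
Bind P := tup(L, L, L); no other remaining equation mentions P.
Bind L := tup(d, d, e). Substituting into the earlier bindings gives Z := tup(d, d, e), P := tup(tup(d, d, e), tup(d, d, e), tup(d, d, e)).
MGU = { X1 ↦ tup(d, tup(d, d, e), e), V ↦ tup(d, tup(d, d, e), e), Z ↦ tup(d, d, e), P ↦ tup(tup(d, d, e), tup(d, d, e), tup(d, d, e)), L ↦ tup(d, d, e) }, so P ↦ tup(tup(d, d, e), tup(d, d, e), tup(d, d, e)).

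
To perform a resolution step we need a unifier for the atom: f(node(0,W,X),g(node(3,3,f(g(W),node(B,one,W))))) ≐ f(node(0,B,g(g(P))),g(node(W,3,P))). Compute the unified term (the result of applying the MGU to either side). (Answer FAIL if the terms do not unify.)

f(node(0,3,g(g(f(g(3),node(3,one,3))))),g(node(3,3,f(g(3),node(3,one,3)))))

Decompose f/2: node(0,W,X) ≐ node(0,B,g(g(P))),  g(node(3,3,f(g(W),node(B,one,W)))) ≐ g(node(W,3,P)).
Decompose node/3: 0 ≐ 0,  W ≐ B,  X ≐ g(g(P)).
Delete trivial equation 0 ≐ 0.
Bind W := B; substituting into the one remaining equation that mentions W gives: g(node(3,3,f(g(B),node(B,one,B)))) ≐ g(node(B,3,P)).
Bind X := g(g(P)); no other remaining equation mentions X.
Decompose g/1: node(3,3,f(g(B),node(B,one,B))) ≐ node(B,3,P).
Decompose node/3: 3 ≐ B,  3 ≐ 3,  f(g(B),node(B,one,B)) ≐ P.
Bind B := 3; substituting into the one remaining equation that mentions B gives: f(g(3),node(3,one,3)) ≐ P. Substituting into the earlier binding gives W := 3.
Delete trivial equation 3 ≐ 3.
Bind P := f(g(3),node(3,one,3)). Substituting into the earlier binding gives X := g(g(f(g(3),node(3,one,3)))).
Applying the MGU to either side gives f(node(0,3,g(g(f(g(3),node(3,one,3))))),g(node(3,3,f(g(3),node(3,one,3))))).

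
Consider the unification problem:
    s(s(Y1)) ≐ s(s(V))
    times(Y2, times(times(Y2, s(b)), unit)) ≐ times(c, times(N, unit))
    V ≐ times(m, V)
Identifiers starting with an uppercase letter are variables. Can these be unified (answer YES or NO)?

Decompose s/1: s(Y1) ≐ s(V).
Decompose s/1: Y1 ≐ V.
Bind Y1 := V; no other remaining equation mentions Y1.
Decompose times/2: Y2 ≐ c,  times(times(Y2, s(b)), unit) ≐ times(N, unit).
Bind Y2 := c; substituting into the one remaining equation that mentions Y2 gives: times(times(c, s(b)), unit) ≐ times(N, unit).
Decompose times/2: times(c, s(b)) ≐ N,  unit ≐ unit.
Bind N := times(c, s(b)); no other remaining equation mentions N.
Delete trivial equation unit ≐ unit.
Occurs check fails: V occurs in times(m, V); the equation V ≐ times(m, V) has no finite solution.

NO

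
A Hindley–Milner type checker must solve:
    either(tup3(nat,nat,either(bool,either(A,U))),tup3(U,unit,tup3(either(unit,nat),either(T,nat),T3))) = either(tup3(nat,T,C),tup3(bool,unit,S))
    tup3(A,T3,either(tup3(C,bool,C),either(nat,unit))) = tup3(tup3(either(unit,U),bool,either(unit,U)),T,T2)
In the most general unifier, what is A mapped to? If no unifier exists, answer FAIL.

tup3(either(unit,bool),bool,either(unit,bool))

Decompose either/2: tup3(nat,nat,either(bool,either(A,U))) = tup3(nat,T,C),  tup3(U,unit,tup3(either(unit,nat),either(T,nat),T3)) = tup3(bool,unit,S).
Decompose tup3/3: nat = nat,  nat = T,  either(bool,either(A,U)) = C.
Delete trivial equation nat = nat.
Bind T := nat; substituting into the 2 remaining equations that mention T gives: tup3(U,unit,tup3(either(unit,nat),either(nat,nat),T3)) = tup3(bool,unit,S),  tup3(A,T3,either(tup3(C,bool,C),either(nat,unit))) = tup3(tup3(either(unit,U),bool,either(unit,U)),nat,T2).
Bind C := either(bool,either(A,U)); substituting into the one remaining equation that mentions C gives: tup3(A,T3,either(tup3(either(bool,either(A,U)),bool,either(bool,either(A,U))),either(nat,unit))) = tup3(tup3(either(unit,U),bool,either(unit,U)),nat,T2).
Decompose tup3/3: U = bool,  unit = unit,  tup3(either(unit,nat),either(nat,nat),T3) = S.
Bind U := bool; substituting into the one remaining equation that mentions U gives: tup3(A,T3,either(tup3(either(bool,either(A,bool)),bool,either(bool,either(A,bool))),either(nat,unit))) = tup3(tup3(either(unit,bool),bool,either(unit,bool)),nat,T2). Substituting into the earlier binding gives C := either(bool,either(A,bool)).
Delete trivial equation unit = unit.
Bind S := tup3(either(unit,nat),either(nat,nat),T3); no other remaining equation mentions S.
Decompose tup3/3: A = tup3(either(unit,bool),bool,either(unit,bool)),  T3 = nat,  either(tup3(either(bool,either(A,bool)),bool,either(bool,either(A,bool))),either(nat,unit)) = T2.
Bind A := tup3(either(unit,bool),bool,either(unit,bool)); substituting into the one remaining equation that mentions A gives: either(tup3(either(bool,either(tup3(either(unit,bool),bool,either(unit,bool)),bool)),bool,either(bool,either(tup3(either(unit,bool),bool,either(unit,bool)),bool))),either(nat,unit)) = T2. Substituting into the earlier binding gives C := either(bool,either(tup3(either(unit,bool),bool,either(unit,bool)),bool)).
Bind T3 := nat; no other remaining equation mentions T3. Substituting into the earlier binding gives S := tup3(either(unit,nat),either(nat,nat),nat).
Bind T2 := either(tup3(either(bool,either(tup3(either(unit,bool),bool,either(unit,bool)),bool)),bool,either(bool,either(tup3(either(unit,bool),bool,either(unit,bool)),bool))),either(nat,unit)).
MGU = { T ↦ nat, C ↦ either(bool,either(tup3(either(unit,bool),bool,either(unit,bool)),bool)), U ↦ bool, S ↦ tup3(either(unit,nat),either(nat,nat),nat), A ↦ tup3(either(unit,bool),bool,either(unit,bool)), T3 ↦ nat, T2 ↦ either(tup3(either(bool,either(tup3(either(unit,bool),bool,either(unit,bool)),bool)),bool,either(bool,either(tup3(either(unit,bool),bool,either(unit,bool)),bool))),either(nat,unit)) }, so A ↦ tup3(either(unit,bool),bool,either(unit,bool)).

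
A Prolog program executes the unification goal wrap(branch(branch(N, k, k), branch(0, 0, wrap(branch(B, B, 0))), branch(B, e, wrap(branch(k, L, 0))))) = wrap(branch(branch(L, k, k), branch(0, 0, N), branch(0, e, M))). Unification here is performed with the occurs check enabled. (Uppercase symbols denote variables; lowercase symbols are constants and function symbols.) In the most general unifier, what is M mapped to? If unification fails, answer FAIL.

Decompose wrap/1: branch(branch(N, k, k), branch(0, 0, wrap(branch(B, B, 0))), branch(B, e, wrap(branch(k, L, 0)))) = branch(branch(L, k, k), branch(0, 0, N), branch(0, e, M)).
Decompose branch/3: branch(N, k, k) = branch(L, k, k),  branch(0, 0, wrap(branch(B, B, 0))) = branch(0, 0, N),  branch(B, e, wrap(branch(k, L, 0))) = branch(0, e, M).
Decompose branch/3: N = L,  k = k,  k = k.
Bind N := L; substituting into the one remaining equation that mentions N gives: branch(0, 0, wrap(branch(B, B, 0))) = branch(0, 0, L).
Delete trivial equation k = k.
Delete trivial equation k = k.
Decompose branch/3: 0 = 0,  0 = 0,  wrap(branch(B, B, 0)) = L.
Delete trivial equation 0 = 0.
Delete trivial equation 0 = 0.
Bind L := wrap(branch(B, B, 0)); substituting into the remaining equation gives: branch(B, e, wrap(branch(k, wrap(branch(B, B, 0)), 0))) = branch(0, e, M). Substituting into the earlier binding gives N := wrap(branch(B, B, 0)).
Decompose branch/3: B = 0,  e = e,  wrap(branch(k, wrap(branch(B, B, 0)), 0)) = M.
Bind B := 0; substituting into the one remaining equation that mentions B gives: wrap(branch(k, wrap(branch(0, 0, 0)), 0)) = M. Substituting into the earlier bindings gives N := wrap(branch(0, 0, 0)), L := wrap(branch(0, 0, 0)).
Delete trivial equation e = e.
Bind M := wrap(branch(k, wrap(branch(0, 0, 0)), 0)).
MGU = { N ↦ wrap(branch(0, 0, 0)), L ↦ wrap(branch(0, 0, 0)), B ↦ 0, M ↦ wrap(branch(k, wrap(branch(0, 0, 0)), 0)) }, so M ↦ wrap(branch(k, wrap(branch(0, 0, 0)), 0)).

wrap(branch(k, wrap(branch(0, 0, 0)), 0))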